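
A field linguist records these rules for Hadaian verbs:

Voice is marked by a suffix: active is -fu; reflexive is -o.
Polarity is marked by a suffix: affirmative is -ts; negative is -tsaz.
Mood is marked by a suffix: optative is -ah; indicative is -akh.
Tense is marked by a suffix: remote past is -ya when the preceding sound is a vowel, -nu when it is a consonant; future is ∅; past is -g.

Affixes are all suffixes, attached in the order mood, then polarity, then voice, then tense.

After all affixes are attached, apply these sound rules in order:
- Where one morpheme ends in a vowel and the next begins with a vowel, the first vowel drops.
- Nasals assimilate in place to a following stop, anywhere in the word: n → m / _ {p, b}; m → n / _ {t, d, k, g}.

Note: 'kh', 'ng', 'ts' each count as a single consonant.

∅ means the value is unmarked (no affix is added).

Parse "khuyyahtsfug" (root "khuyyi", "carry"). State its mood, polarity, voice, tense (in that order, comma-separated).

Segment: khuyyi-ah-ts-fu-g.
mood: -ah → optative.
polarity: -ts → affirmative.
voice: -fu → active.
tense: -g → past.

optative, affirmative, active, past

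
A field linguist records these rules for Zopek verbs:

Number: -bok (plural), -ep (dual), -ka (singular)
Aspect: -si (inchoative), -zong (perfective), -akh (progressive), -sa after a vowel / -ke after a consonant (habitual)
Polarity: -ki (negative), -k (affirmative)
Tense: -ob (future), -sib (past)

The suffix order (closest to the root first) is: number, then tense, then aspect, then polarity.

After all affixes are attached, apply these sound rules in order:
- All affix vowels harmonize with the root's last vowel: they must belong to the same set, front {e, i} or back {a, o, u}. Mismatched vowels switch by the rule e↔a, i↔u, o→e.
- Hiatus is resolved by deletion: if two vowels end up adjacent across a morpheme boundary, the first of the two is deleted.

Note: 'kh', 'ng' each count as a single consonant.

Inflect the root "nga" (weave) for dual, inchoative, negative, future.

ngapobsuku

Attach number dual -ep → ngaep.
Attach tense future -ob → ngaepob.
Attach aspect inchoative -si → ngaepobsi.
Attach polarity negative -ki → ngaepobsiki.
Apply vowel harmony: ngaepobsiki → ngaapobsuku.
Apply vowel deletion: ngaapobsuku → ngapobsuku.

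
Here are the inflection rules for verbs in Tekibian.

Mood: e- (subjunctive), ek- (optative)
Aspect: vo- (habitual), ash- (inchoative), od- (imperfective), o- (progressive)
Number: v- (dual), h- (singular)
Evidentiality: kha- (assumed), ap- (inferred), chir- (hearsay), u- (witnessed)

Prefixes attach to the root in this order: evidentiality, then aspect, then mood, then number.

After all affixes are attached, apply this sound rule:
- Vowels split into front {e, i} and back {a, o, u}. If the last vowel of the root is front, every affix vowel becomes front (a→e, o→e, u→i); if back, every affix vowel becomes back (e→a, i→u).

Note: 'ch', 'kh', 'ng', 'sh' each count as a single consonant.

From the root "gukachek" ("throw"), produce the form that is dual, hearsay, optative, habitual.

vekvechirgukachek

Attach evidentiality hearsay chir- → chirgukachek.
Attach aspect habitual vo- → vochirgukachek.
Attach mood optative ek- → ekvochirgukachek.
Attach number dual v- → vekvochirgukachek.
Apply vowel harmony: vekvochirgukachek → vekvechirgukachek.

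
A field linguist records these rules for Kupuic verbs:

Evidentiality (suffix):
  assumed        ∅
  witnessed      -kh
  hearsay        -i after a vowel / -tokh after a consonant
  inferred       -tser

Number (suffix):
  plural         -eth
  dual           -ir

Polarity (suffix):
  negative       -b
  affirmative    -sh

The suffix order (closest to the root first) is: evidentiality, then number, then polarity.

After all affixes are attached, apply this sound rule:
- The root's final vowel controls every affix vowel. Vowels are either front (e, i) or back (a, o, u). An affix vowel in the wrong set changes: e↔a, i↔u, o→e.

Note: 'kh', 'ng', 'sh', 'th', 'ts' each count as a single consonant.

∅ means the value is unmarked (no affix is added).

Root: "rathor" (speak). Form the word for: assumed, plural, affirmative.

rathorathsh

evidentiality = assumed: zero marking, form stays rathor.
Attach number plural -eth → rathoreth.
Attach polarity affirmative -sh → rathorethsh.
Apply vowel harmony: rathorethsh → rathorathsh.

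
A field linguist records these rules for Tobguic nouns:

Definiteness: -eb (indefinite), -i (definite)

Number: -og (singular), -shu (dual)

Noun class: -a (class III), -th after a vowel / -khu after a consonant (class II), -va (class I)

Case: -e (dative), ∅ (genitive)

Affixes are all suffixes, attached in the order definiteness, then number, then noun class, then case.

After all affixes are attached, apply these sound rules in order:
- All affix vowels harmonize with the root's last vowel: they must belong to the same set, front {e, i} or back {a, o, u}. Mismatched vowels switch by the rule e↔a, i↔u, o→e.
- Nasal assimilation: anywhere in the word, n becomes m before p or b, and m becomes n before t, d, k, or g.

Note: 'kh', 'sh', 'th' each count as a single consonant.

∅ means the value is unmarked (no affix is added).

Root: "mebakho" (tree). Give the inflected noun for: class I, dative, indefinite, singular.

Attach definiteness indefinite -eb → mebakhoeb.
Attach number singular -og → mebakhoebog.
Attach noun class class I -va → mebakhoebogva.
Attach case dative -e → mebakhoebogvae.
Apply vowel harmony: mebakhoebogvae → mebakhoabogvaa.
Nasal assimilation: no change.

mebakhoabogvaa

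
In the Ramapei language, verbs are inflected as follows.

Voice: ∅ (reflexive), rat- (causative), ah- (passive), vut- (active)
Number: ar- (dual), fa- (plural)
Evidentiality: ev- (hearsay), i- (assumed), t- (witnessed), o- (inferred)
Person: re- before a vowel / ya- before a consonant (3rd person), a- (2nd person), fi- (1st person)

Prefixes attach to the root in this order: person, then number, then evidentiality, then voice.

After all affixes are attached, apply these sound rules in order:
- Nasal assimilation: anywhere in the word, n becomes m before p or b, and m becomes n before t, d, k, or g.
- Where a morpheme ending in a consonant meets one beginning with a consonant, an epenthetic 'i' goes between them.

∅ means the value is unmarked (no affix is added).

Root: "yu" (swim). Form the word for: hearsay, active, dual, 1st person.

Attach person 1st person fi- → fiyu.
Attach number dual ar- → arfiyu.
Attach evidentiality hearsay ev- → evarfiyu.
Attach voice active vut- → vutevarfiyu.
Nasal assimilation: no change.
Apply epenthesis: vutevarfiyu → vutevarifiyu.

vutevarifiyu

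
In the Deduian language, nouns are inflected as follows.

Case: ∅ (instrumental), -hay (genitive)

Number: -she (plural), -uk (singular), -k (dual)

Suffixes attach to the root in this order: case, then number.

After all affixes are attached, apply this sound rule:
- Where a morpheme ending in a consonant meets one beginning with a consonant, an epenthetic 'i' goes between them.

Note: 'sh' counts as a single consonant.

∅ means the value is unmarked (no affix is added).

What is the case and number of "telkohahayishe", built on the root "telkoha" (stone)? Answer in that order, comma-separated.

Segment: telkoha-hay-she.
case: -hay → genitive.
number: -she → plural.

genitive, plural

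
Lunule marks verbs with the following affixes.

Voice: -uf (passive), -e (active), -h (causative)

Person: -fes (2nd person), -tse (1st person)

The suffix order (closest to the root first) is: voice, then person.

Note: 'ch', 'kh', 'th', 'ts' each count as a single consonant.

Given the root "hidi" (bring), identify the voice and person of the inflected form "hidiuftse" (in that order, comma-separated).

Segment: hidi-uf-tse.
voice: -uf → passive.
person: -tse → 1st person.

passive, 1st person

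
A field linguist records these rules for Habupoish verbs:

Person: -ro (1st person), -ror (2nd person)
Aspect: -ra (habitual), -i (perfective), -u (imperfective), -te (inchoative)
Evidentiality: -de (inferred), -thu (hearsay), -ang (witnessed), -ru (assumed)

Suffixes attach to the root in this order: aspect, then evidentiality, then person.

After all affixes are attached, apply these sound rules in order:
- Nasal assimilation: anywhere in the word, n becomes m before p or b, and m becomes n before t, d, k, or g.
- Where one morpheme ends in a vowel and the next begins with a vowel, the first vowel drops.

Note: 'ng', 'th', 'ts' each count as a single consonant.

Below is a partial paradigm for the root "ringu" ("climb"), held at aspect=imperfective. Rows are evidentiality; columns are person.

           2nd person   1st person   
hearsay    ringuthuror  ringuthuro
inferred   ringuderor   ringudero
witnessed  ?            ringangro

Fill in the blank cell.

ringangror

Attach aspect imperfective -u → ringuu.
Attach evidentiality witnessed -ang → ringuuang.
Attach person 2nd person -ror → ringuuangror.
Nasal assimilation: no change.
Apply vowel deletion: ringuuangror → ringangror.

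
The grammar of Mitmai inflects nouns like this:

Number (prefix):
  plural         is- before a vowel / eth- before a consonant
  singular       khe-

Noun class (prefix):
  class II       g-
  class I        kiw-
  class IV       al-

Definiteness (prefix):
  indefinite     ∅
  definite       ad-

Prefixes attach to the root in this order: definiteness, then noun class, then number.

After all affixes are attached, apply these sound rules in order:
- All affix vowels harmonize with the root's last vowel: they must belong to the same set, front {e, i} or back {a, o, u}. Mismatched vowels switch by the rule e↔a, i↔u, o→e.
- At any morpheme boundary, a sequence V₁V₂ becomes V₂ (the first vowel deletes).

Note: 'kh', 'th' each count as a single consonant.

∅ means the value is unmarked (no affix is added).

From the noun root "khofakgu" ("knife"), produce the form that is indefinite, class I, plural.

athkuwkhofakgu

definiteness = indefinite: zero marking, form stays khofakgu.
Attach noun class class I kiw- → kiwkhofakgu.
Attach number plural eth- (before consonant 'k') → ethkiwkhofakgu.
Apply vowel harmony: ethkiwkhofakgu → athkuwkhofakgu.
Vowel deletion: no change.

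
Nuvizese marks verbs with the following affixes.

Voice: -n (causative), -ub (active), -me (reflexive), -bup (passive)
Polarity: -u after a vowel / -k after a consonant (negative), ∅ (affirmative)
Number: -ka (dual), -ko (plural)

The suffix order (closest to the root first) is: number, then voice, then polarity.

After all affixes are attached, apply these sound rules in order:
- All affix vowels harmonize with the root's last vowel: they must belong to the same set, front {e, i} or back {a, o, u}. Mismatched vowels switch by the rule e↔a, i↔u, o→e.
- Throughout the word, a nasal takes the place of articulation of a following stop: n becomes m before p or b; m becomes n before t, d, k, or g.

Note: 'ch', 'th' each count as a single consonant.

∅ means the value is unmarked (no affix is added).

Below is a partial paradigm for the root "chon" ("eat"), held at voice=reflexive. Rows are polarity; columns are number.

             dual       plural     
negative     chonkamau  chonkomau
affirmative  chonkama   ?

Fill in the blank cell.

chonkoma

Attach number plural -ko → chonko.
Attach voice reflexive -me → chonkome.
polarity = affirmative: zero marking, form stays chonkome.
Apply vowel harmony: chonkome → chonkoma.
Nasal assimilation: no change.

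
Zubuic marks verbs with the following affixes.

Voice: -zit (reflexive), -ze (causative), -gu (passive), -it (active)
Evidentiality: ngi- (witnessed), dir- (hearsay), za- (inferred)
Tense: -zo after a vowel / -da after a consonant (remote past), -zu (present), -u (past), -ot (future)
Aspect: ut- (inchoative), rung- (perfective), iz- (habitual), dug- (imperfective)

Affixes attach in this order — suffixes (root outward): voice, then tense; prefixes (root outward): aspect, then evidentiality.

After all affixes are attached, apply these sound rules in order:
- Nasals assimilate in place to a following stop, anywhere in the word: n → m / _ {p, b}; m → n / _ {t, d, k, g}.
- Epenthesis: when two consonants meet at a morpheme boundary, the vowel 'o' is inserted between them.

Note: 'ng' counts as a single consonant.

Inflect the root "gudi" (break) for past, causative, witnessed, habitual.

Attach voice causative -ze → gudize.
Attach aspect habitual iz- → izgudize.
Attach tense past -u → izgudizeu.
Attach evidentiality witnessed ngi- → ngiizgudizeu.
Nasal assimilation: no change.
Apply epenthesis: ngiizgudizeu → ngiizogudizeu.

ngiizogudizeu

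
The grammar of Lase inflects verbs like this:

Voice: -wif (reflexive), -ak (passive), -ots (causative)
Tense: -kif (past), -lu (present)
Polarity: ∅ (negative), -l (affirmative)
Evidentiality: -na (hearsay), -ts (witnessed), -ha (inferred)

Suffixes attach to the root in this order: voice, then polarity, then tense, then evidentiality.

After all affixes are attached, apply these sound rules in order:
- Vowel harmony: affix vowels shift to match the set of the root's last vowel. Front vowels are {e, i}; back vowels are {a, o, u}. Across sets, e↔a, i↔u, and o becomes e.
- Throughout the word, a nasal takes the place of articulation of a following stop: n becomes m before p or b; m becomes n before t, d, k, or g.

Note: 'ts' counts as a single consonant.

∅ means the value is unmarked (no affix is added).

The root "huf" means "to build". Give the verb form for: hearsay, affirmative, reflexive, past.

Attach voice reflexive -wif → hufwif.
Attach polarity affirmative -l → hufwifl.
Attach tense past -kif → hufwiflkif.
Attach evidentiality hearsay -na → hufwiflkifna.
Apply vowel harmony: hufwiflkifna → hufwuflkufna.
Nasal assimilation: no change.

hufwuflkufna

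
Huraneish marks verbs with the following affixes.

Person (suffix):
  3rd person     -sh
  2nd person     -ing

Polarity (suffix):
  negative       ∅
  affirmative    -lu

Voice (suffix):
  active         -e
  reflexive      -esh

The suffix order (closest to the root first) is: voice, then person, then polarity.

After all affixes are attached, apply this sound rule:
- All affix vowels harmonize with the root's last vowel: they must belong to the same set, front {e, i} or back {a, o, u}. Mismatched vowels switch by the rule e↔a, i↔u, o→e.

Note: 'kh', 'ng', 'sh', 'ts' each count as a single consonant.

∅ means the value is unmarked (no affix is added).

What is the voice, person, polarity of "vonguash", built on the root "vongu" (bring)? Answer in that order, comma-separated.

active, 3rd person, negative

Segment: vongu-e-sh.
voice: -e → active.
person: -sh → 3rd person.
polarity: ∅ → negative.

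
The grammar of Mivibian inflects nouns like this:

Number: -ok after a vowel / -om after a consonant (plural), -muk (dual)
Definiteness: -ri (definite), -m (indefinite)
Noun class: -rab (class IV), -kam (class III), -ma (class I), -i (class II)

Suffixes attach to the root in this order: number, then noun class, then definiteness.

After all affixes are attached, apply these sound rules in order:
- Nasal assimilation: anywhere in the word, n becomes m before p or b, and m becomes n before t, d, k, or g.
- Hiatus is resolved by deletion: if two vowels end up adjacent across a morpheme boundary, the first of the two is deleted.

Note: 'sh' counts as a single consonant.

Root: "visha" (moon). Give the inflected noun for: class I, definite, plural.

vishokmari

Attach number plural -ok (after vowel 'a') → vishaok.
Attach noun class class I -ma → vishaokma.
Attach definiteness definite -ri → vishaokmari.
Nasal assimilation: no change.
Apply vowel deletion: vishaokmari → vishokmari.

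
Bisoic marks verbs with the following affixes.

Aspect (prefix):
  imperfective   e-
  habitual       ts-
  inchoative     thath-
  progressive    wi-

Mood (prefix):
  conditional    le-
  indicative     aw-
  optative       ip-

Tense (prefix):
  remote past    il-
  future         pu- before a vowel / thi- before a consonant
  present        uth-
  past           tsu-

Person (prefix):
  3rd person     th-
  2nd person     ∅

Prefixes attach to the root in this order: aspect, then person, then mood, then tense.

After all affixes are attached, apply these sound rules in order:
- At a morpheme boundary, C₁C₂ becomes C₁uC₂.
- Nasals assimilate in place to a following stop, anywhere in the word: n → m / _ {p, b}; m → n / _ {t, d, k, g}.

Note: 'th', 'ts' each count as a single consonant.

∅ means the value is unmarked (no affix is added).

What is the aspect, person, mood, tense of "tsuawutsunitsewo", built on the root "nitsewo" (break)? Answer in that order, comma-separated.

habitual, 2nd person, indicative, past

Segment: tsu-aw-ts-nitsewo.
aspect: ts- → habitual.
person: ∅ → 2nd person.
mood: aw- → indicative.
tense: tsu- → past.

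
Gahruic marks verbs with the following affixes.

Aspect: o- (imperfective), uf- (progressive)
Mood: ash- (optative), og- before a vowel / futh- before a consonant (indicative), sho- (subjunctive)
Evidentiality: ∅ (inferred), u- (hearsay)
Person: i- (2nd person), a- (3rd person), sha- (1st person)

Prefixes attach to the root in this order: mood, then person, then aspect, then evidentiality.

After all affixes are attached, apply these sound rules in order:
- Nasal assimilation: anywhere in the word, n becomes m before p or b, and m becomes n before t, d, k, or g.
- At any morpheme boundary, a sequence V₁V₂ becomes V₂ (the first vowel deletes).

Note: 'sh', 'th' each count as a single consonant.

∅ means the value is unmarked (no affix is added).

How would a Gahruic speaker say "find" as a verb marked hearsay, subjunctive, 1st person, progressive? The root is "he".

ufshashohe

Attach mood subjunctive sho- → shohe.
Attach person 1st person sha- → shashohe.
Attach aspect progressive uf- → ufshashohe.
Attach evidentiality hearsay u- → uufshashohe.
Nasal assimilation: no change.
Apply vowel deletion: uufshashohe → ufshashohe.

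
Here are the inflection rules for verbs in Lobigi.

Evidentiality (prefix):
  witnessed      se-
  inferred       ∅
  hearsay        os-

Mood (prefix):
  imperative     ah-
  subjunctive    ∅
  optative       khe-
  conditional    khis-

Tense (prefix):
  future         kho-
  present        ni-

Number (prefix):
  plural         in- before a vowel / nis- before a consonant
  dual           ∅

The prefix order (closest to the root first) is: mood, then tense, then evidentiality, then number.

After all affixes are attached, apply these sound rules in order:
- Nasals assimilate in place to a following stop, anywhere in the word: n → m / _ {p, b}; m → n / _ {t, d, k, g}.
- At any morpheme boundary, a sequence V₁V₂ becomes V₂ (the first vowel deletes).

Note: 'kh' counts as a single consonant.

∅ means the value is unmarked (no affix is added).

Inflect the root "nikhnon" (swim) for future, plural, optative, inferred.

Attach mood optative khe- → khenikhnon.
Attach tense future kho- → khokhenikhnon.
evidentiality = inferred: zero marking, form stays khokhenikhnon.
Attach number plural nis- (before consonant 'kh') → niskhokhenikhnon.
Nasal assimilation: no change.
Vowel deletion: no change.

niskhokhenikhnon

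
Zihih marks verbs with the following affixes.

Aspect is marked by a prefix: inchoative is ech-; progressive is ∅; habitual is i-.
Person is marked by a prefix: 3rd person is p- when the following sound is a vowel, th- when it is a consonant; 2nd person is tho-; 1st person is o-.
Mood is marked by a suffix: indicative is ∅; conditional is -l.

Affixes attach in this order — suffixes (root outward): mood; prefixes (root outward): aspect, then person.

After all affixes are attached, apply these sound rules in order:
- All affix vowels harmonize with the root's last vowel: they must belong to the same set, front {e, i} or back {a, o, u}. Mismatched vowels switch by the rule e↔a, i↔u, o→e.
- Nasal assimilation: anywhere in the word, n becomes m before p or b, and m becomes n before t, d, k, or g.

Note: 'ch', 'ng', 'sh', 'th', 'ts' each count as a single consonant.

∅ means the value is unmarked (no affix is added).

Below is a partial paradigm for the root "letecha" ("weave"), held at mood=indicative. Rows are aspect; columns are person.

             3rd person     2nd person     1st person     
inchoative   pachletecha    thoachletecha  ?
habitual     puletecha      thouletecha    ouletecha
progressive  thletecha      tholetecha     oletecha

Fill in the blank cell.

Attach aspect inchoative ech- → echletecha.
mood = indicative: zero marking, form stays echletecha.
Attach person 1st person o- → oechletecha.
Apply vowel harmony: oechletecha → oachletecha.
Nasal assimilation: no change.

oachletecha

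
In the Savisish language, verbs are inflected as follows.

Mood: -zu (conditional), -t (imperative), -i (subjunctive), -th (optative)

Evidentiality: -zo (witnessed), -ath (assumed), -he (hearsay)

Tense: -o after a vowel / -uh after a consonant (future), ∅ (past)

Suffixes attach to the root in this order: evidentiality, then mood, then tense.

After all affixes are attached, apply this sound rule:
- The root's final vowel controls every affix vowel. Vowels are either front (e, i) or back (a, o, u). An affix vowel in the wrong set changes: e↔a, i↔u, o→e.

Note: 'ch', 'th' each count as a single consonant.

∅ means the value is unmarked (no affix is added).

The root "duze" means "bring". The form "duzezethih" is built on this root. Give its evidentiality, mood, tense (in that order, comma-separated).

witnessed, optative, future

Segment: duze-zo-th-uh.
evidentiality: -zo → witnessed.
mood: -th → optative.
tense: -o/uh → future.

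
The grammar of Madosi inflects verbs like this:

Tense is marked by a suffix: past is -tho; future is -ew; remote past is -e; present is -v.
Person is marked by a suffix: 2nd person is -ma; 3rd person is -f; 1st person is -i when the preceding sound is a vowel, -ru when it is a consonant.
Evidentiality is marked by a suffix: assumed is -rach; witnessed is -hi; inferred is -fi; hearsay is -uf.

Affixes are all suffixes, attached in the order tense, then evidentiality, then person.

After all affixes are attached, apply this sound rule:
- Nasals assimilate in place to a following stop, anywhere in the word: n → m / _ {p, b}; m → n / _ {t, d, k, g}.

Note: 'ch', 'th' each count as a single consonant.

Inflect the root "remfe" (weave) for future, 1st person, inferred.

Attach tense future -ew → remfeew.
Attach evidentiality inferred -fi → remfeewfi.
Attach person 1st person -i (after vowel 'i') → remfeewfii.
Nasal assimilation: no change.

remfeewfii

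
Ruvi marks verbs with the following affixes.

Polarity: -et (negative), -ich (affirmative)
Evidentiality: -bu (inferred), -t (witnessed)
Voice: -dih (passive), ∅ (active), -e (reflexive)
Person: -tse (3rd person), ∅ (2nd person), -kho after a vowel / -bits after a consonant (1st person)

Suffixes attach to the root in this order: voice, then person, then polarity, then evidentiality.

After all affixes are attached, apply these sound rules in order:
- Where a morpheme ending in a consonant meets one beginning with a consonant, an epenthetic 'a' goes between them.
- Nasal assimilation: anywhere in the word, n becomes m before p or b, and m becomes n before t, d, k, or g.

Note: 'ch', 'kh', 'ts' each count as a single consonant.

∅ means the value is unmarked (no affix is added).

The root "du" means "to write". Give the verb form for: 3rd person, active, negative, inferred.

voice = active: zero marking, form stays du.
Attach person 3rd person -tse → dutse.
Attach polarity negative -et → dutseet.
Attach evidentiality inferred -bu → dutseetbu.
Apply epenthesis: dutseetbu → dutseetabu.
Nasal assimilation: no change.

dutseetabu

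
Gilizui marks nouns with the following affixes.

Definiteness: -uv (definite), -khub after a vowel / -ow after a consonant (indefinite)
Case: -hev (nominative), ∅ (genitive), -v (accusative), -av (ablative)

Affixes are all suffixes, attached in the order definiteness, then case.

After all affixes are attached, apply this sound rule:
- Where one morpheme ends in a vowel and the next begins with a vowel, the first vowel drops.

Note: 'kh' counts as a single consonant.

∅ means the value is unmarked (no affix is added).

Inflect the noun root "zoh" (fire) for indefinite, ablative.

Attach definiteness indefinite -ow (after consonant 'h') → zohow.
Attach case ablative -av → zohowav.
Vowel deletion: no change.

zohowav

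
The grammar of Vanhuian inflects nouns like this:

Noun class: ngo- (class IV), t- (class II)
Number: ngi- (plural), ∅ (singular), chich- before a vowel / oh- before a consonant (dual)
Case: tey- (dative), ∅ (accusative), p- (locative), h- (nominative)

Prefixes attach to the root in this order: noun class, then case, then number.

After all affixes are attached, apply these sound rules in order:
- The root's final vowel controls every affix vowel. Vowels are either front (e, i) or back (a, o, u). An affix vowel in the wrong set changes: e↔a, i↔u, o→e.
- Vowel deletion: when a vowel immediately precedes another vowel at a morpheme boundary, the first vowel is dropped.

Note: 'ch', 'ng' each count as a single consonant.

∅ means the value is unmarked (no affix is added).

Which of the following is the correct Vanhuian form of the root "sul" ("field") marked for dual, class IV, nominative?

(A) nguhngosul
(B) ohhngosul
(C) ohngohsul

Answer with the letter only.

Attach noun class class IV ngo- → ngosul.
Attach case nominative h- → hngosul.
Attach number dual oh- (before consonant 'h') → ohhngosul.
Vowel harmony: no change.
Vowel deletion: no change.
So the correct form is ohhngosul, option (B).
(A) nguhngosul is wrong: it uses plural instead of dual for number.
(C) ohngohsul is wrong: it has the affixes in the wrong order.

B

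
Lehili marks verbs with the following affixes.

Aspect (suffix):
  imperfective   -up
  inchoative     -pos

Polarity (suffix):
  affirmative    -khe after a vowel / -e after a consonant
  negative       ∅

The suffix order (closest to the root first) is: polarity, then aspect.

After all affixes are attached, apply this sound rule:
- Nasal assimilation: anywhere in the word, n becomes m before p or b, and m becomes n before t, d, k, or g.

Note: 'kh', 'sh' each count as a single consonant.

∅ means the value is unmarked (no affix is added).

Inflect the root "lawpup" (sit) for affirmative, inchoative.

Attach polarity affirmative -e (after consonant 'p') → lawpupe.
Attach aspect inchoative -pos → lawpupepos.
Nasal assimilation: no change.

lawpupepos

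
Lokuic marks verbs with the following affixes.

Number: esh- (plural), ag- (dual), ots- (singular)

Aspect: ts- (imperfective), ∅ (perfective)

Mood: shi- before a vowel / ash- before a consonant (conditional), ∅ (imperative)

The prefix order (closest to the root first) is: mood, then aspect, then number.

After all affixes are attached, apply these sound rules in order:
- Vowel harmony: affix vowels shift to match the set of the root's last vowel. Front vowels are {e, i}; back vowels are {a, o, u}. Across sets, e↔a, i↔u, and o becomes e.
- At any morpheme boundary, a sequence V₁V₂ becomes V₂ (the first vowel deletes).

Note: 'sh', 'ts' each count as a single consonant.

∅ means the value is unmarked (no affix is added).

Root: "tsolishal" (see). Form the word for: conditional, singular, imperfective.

Attach mood conditional ash- (before consonant 'ts') → ashtsolishal.
Attach aspect imperfective ts- → tsashtsolishal.
Attach number singular ots- → otstsashtsolishal.
Vowel harmony: no change.
Vowel deletion: no change.

otstsashtsolishal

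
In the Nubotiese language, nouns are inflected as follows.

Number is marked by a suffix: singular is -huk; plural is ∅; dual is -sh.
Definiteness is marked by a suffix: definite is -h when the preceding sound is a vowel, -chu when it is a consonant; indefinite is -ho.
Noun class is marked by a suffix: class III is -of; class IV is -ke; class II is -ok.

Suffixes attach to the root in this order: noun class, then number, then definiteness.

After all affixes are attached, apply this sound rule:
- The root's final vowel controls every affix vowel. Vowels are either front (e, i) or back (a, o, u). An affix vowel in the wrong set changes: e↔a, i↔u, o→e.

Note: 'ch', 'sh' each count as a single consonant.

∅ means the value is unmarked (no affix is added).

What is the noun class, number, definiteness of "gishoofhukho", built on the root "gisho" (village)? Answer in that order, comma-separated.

class III, singular, indefinite

Segment: gisho-of-huk-ho.
noun class: -of → class III.
number: -huk → singular.
definiteness: -ho → indefinite.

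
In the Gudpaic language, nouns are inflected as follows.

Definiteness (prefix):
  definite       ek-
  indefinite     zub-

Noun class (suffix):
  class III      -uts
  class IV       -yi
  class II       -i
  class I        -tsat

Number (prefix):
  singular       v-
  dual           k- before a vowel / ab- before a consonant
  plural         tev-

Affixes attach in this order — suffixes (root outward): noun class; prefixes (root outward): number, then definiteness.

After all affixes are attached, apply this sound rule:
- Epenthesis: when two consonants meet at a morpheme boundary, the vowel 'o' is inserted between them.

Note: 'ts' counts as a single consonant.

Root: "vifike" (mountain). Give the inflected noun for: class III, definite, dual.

ekabovifikeuts

Attach noun class class III -uts → vifikeuts.
Attach number dual ab- (before consonant 'v') → abvifikeuts.
Attach definiteness definite ek- → ekabvifikeuts.
Apply epenthesis: ekabvifikeuts → ekabovifikeuts.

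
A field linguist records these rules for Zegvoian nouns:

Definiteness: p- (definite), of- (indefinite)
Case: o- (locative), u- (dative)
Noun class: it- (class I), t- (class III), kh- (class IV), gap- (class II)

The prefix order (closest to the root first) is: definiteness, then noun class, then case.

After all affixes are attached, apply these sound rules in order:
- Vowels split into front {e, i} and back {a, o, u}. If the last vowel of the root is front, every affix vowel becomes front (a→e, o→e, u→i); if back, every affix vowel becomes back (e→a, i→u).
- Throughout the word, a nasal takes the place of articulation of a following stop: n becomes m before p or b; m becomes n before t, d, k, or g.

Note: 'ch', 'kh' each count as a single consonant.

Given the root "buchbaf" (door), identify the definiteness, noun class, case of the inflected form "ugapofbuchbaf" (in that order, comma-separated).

Segment: u-gap-of-buchbaf.
definiteness: of- → indefinite.
noun class: gap- → class II.
case: u- → dative.

indefinite, class II, dative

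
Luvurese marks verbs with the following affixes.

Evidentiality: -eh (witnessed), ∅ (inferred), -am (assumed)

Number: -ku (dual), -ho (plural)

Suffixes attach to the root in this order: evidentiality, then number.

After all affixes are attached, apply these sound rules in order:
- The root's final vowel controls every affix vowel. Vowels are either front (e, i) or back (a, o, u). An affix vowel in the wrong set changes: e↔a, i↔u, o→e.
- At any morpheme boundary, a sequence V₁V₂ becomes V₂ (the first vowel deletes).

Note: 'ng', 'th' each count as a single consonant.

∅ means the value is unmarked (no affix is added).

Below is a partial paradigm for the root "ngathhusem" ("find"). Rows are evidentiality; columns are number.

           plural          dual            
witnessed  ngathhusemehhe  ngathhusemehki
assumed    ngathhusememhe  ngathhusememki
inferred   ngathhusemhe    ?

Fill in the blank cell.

ngathhusemki

evidentiality = inferred: zero marking, form stays ngathhusem.
Attach number dual -ku → ngathhusemku.
Apply vowel harmony: ngathhusemku → ngathhusemki.
Vowel deletion: no change.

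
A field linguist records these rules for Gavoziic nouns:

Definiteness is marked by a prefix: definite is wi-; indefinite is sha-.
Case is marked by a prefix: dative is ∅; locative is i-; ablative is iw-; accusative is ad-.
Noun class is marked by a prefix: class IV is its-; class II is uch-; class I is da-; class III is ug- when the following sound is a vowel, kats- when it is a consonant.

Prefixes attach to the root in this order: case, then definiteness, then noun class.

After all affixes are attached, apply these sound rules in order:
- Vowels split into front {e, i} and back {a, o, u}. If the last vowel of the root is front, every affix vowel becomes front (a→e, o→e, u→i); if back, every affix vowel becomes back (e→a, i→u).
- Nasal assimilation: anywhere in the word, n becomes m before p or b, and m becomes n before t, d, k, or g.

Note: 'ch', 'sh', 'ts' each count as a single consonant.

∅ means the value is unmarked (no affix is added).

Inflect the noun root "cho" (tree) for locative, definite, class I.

Attach case locative i- → icho.
Attach definiteness definite wi- → wiicho.
Attach noun class class I da- → dawiicho.
Apply vowel harmony: dawiicho → dawuucho.
Nasal assimilation: no change.

dawuucho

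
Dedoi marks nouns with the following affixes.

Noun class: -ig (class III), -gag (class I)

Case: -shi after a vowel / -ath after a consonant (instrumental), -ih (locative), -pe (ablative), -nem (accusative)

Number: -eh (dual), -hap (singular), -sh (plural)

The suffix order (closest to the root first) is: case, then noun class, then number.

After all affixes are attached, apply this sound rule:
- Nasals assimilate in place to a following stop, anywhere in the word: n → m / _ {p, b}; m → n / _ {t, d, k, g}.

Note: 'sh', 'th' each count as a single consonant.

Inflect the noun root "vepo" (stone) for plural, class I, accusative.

Attach case accusative -nem → veponem.
Attach noun class class I -gag → veponemgag.
Attach number plural -sh → veponemgagsh.
Apply nasal assimilation: veponemgagsh → veponengagsh.

veponengagsh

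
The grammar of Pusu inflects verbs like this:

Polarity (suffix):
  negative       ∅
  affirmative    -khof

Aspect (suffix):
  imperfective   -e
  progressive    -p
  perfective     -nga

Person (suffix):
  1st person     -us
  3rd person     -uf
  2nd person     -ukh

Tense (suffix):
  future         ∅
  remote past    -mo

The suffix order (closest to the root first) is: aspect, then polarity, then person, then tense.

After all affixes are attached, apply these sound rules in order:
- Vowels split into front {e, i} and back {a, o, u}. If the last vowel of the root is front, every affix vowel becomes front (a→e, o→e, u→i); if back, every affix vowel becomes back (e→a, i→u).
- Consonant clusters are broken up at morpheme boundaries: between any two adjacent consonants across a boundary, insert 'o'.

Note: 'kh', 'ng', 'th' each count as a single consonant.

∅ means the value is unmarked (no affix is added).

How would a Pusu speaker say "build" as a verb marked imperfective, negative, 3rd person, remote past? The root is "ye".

yeeifome

Attach aspect imperfective -e → yee.
polarity = negative: zero marking, form stays yee.
Attach person 3rd person -uf → yeeuf.
Attach tense remote past -mo → yeeufmo.
Apply vowel harmony: yeeufmo → yeeifme.
Apply epenthesis: yeeifme → yeeifome.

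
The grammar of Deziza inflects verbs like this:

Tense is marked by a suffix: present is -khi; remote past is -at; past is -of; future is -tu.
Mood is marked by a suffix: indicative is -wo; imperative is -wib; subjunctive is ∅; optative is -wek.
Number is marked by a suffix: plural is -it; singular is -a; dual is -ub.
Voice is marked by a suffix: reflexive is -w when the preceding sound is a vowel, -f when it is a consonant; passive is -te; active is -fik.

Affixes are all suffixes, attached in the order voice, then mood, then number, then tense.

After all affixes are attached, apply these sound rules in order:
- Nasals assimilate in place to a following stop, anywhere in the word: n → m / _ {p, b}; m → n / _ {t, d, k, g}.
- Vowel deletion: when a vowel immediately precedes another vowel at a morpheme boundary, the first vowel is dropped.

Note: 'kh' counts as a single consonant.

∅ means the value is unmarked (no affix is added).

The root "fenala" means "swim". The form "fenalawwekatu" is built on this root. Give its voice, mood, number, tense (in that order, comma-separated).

Segment: fenala-w-wek-a-tu.
voice: -w/f → reflexive.
mood: -wek → optative.
number: -a → singular.
tense: -tu → future.

reflexive, optative, singular, future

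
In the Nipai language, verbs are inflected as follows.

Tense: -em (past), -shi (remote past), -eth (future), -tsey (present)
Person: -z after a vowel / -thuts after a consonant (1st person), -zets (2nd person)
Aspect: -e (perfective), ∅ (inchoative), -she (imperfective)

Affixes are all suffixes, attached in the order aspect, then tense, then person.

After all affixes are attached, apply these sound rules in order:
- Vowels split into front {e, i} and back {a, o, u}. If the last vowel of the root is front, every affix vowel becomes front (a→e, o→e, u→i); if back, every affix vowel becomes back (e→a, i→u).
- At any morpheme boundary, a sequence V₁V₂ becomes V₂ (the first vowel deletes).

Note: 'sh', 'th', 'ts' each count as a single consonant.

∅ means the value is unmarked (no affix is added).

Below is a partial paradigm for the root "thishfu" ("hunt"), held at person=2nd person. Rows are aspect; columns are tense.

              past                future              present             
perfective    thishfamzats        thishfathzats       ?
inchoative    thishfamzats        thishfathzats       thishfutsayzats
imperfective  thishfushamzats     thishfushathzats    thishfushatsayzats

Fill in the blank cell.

Attach aspect perfective -e → thishfue.
Attach tense present -tsey → thishfuetsey.
Attach person 2nd person -zets → thishfuetseyzets.
Apply vowel harmony: thishfuetseyzets → thishfuatsayzats.
Apply vowel deletion: thishfuatsayzats → thishfatsayzats.

thishfatsayzats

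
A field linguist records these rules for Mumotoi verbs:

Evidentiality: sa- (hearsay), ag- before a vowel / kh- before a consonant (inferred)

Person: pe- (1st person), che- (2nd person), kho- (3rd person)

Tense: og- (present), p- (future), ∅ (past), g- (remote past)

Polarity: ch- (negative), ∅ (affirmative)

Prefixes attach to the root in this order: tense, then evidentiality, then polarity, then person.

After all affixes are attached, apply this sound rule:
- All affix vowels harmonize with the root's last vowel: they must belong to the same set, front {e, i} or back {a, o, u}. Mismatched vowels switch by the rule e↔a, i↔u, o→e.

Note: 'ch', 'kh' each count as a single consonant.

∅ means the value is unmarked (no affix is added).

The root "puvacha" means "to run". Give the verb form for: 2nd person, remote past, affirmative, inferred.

Attach tense remote past g- → gpuvacha.
Attach evidentiality inferred kh- (before consonant 'g') → khgpuvacha.
polarity = affirmative: zero marking, form stays khgpuvacha.
Attach person 2nd person che- → chekhgpuvacha.
Apply vowel harmony: chekhgpuvacha → chakhgpuvacha.

chakhgpuvacha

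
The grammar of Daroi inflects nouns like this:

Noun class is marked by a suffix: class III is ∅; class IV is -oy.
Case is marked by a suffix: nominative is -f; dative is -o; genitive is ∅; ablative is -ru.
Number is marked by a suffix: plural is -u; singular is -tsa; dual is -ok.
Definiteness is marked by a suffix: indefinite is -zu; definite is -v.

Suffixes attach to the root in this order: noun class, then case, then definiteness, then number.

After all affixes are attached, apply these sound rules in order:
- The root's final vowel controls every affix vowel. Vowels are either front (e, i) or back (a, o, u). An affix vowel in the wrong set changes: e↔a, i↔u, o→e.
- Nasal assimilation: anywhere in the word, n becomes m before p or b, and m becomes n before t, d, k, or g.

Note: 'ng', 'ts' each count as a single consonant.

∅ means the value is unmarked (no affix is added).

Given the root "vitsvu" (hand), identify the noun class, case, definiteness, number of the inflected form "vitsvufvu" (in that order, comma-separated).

Segment: vitsvu-f-v-u.
noun class: ∅ → class III.
case: -f → nominative.
definiteness: -v → definite.
number: -u → plural.

class III, nominative, definite, plural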